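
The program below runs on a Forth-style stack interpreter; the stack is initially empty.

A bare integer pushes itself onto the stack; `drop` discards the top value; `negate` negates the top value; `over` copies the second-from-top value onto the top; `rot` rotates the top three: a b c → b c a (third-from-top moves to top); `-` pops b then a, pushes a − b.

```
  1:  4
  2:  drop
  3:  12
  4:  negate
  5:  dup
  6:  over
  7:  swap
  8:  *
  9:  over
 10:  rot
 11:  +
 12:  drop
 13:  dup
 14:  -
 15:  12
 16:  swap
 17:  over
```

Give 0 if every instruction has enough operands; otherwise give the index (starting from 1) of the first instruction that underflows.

0

4      → [4]
drop   → []
12     → [12]
negate → [-12]
dup    → [-12, -12]
over   → [-12, -12, -12]
swap   → [-12, -12, -12]
*      → [-12, 144]
over   → [-12, 144, -12]
rot    → [144, -12, -12]
+      → [144, -24]
drop   → [144]
dup    → [144, 144]
-      → [0]
12     → [0, 12]
swap   → [12, 0]
over   → [12, 0, 12]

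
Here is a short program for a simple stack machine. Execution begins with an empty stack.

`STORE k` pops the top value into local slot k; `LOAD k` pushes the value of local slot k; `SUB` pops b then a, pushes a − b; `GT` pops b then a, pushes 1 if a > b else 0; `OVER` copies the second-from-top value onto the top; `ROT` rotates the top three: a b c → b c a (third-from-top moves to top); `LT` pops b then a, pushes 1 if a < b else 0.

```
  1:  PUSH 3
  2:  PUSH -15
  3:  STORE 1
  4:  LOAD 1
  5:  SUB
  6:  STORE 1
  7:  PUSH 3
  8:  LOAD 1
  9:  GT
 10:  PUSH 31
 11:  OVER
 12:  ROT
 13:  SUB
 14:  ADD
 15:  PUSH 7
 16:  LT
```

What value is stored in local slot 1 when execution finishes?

PUSH 3    [3]
PUSH -15  [3, -15]
STORE 1   [3]
LOAD 1    [3, -15]
SUB       [18]
STORE 1   []
PUSH 3    [3]
LOAD 1    [3, 18]
GT        [0]
PUSH 31   [0, 31]
OVER      [0, 31, 0]
ROT       [31, 0, 0]
SUB       [31, 0]
ADD       [31]
PUSH 7    [31, 7]
LT        [0]

18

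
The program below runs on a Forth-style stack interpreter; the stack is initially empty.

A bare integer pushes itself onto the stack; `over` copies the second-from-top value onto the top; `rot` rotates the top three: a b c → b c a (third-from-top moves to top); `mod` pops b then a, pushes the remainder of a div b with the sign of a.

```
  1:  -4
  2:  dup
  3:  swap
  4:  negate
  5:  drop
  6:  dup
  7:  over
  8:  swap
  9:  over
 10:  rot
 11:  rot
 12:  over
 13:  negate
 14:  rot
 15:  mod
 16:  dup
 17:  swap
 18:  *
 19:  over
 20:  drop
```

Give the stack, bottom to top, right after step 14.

-4      -4
dup     -4 -4
swap    -4 -4
negate  -4 4
drop    -4
dup     -4 -4
over    -4 -4 -4
swap    -4 -4 -4
over    -4 -4 -4 -4
rot     -4 -4 -4 -4
rot     -4 -4 -4 -4
over    -4 -4 -4 -4 -4
negate  -4 -4 -4 -4 4
rot     -4 -4 -4 4 -4

[-4, -4, -4, 4, -4]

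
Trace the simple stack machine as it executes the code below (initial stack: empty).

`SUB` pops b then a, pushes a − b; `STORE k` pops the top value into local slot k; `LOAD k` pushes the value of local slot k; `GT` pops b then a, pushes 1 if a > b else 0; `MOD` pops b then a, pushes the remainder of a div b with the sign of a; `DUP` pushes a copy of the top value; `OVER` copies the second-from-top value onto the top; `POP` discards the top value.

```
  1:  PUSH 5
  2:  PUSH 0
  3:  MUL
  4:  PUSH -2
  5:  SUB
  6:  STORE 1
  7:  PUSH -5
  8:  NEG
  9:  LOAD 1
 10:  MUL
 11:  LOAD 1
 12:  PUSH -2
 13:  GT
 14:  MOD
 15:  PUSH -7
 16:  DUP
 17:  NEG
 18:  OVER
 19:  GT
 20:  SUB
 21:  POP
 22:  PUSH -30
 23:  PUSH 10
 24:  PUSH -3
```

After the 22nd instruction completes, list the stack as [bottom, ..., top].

[0, -30]

PUSH 5   → 5
PUSH 0   → 5 0
MUL      → 0
PUSH -2  → 0 -2
SUB      → 2
STORE 1  → (empty)
PUSH -5  → -5
NEG      → 5
LOAD 1   → 5 2
MUL      → 10
LOAD 1   → 10 2
PUSH -2  → 10 2 -2
GT       → 10 1
MOD      → 0
PUSH -7  → 0 -7
DUP      → 0 -7 -7
NEG      → 0 -7 7
OVER     → 0 -7 7 -7
GT       → 0 -7 1
SUB      → 0 -8
POP      → 0
PUSH -30 → 0 -30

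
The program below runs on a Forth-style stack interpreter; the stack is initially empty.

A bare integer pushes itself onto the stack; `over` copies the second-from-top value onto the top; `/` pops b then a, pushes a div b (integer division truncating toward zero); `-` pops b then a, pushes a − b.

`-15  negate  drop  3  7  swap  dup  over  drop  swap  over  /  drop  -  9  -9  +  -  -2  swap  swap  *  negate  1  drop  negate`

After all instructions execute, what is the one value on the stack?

-8

-15    -> [-15]
negate -> [15]
drop   -> []
3      -> [3]
7      -> [3, 7]
swap   -> [7, 3]
dup    -> [7, 3, 3]
over   -> [7, 3, 3, 3]
drop   -> [7, 3, 3]
swap   -> [7, 3, 3]
over   -> [7, 3, 3, 3]
/      -> [7, 3, 1]
drop   -> [7, 3]
-      -> [4]
9      -> [4, 9]
-9     -> [4, 9, -9]
+      -> [4, 0]
-      -> [4]
-2     -> [4, -2]
swap   -> [-2, 4]
swap   -> [4, -2]
*      -> [-8]
negate -> [8]
1      -> [8, 1]
drop   -> [8]
negate -> [-8]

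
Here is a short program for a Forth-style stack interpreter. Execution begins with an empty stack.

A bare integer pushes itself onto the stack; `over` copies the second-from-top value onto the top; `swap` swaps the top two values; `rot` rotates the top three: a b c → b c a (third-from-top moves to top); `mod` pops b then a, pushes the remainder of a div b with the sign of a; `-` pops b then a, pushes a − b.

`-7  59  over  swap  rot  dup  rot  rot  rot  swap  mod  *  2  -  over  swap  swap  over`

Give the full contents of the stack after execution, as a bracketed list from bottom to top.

[-7, -2, -7, -2]

-7   : -7
59   : -7 59
over : -7 59 -7
swap : -7 -7 59
rot  : -7 59 -7
dup  : -7 59 -7 -7
rot  : -7 -7 -7 59
rot  : -7 -7 59 -7
rot  : -7 59 -7 -7
swap : -7 59 -7 -7
mod  : -7 59 0
*    : -7 0
2    : -7 0 2
-    : -7 -2
over : -7 -2 -7
swap : -7 -7 -2
swap : -7 -2 -7
over : -7 -2 -7 -2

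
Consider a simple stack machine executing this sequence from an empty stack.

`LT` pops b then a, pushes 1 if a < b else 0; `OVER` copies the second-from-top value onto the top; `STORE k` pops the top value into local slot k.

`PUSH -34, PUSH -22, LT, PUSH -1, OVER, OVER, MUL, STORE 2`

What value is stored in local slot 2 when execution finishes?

PUSH -34  -34
PUSH -22  -34 -22
LT        1
PUSH -1   1 -1
OVER      1 -1 1
OVER      1 -1 1 -1
MUL       1 -1 -1
STORE 2   1 -1

-1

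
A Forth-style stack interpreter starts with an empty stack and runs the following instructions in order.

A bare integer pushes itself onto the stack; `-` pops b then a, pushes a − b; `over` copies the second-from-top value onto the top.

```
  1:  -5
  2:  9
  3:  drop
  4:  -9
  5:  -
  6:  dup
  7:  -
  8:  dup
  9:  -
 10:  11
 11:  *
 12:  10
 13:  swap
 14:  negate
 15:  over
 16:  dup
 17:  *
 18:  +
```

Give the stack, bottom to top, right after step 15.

-5     -> -5
9      -> -5 9
drop   -> -5
-9     -> -5 -9
-      -> 4
dup    -> 4 4
-      -> 0
dup    -> 0 0
-      -> 0
11     -> 0 11
*      -> 0
10     -> 0 10
swap   -> 10 0
negate -> 10 0
over   -> 10 0 10

[10, 0, 10]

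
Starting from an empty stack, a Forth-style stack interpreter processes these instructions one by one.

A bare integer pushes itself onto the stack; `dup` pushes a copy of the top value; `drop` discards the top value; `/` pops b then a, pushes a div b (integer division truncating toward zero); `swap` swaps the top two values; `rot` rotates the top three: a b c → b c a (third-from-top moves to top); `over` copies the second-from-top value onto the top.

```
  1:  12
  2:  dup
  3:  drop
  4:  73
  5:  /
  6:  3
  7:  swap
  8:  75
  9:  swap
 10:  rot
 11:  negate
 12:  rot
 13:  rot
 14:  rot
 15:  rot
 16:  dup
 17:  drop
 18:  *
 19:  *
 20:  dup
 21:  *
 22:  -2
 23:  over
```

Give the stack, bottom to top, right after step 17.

12     -> [12]
dup    -> [12, 12]
drop   -> [12]
73     -> [12, 73]
/      -> [0]
3      -> [0, 3]
swap   -> [3, 0]
75     -> [3, 0, 75]
swap   -> [3, 75, 0]
rot    -> [75, 0, 3]
negate -> [75, 0, -3]
rot    -> [0, -3, 75]
rot    -> [-3, 75, 0]
rot    -> [75, 0, -3]
rot    -> [0, -3, 75]
dup    -> [0, -3, 75, 75]
drop   -> [0, -3, 75]

[0, -3, 75]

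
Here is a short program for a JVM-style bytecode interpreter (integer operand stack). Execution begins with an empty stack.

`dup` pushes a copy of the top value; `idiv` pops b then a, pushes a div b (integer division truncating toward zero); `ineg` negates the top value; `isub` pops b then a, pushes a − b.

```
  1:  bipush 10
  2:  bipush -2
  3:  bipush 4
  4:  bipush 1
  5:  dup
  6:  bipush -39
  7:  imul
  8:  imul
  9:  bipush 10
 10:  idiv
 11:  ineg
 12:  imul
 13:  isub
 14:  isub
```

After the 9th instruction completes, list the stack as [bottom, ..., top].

bipush 10  : [10]
bipush -2  : [10, -2]
bipush 4   : [10, -2, 4]
bipush 1   : [10, -2, 4, 1]
dup        : [10, -2, 4, 1, 1]
bipush -39 : [10, -2, 4, 1, 1, -39]
imul       : [10, -2, 4, 1, -39]
imul       : [10, -2, 4, -39]
bipush 10  : [10, -2, 4, -39, 10]

[10, -2, 4, -39, 10]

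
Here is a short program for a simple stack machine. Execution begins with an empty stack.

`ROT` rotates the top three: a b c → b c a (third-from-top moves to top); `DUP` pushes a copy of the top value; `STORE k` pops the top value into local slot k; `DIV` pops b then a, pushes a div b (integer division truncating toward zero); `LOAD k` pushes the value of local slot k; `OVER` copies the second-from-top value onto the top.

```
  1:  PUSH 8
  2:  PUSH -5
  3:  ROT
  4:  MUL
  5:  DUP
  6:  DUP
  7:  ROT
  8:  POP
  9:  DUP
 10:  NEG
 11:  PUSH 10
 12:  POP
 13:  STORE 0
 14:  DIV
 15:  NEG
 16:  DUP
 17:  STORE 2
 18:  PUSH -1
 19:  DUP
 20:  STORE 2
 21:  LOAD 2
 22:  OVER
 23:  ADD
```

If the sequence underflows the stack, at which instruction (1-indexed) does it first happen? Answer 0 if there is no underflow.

PUSH 8   8
PUSH -5  8 -5
ROT  — needs 3 operands, stack has 2 → underflow

3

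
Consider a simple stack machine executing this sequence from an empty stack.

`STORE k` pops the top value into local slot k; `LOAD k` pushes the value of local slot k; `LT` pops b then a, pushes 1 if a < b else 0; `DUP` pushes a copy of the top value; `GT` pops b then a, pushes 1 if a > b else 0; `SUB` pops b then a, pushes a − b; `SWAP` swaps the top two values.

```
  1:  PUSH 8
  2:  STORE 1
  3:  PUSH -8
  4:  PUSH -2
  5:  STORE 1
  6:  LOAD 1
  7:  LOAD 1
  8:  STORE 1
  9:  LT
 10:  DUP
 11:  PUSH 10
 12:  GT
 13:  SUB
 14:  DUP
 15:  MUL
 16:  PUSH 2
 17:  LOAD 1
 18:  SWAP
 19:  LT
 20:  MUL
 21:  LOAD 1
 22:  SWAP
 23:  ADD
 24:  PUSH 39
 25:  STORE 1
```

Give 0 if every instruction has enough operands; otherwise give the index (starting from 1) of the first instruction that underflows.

0

PUSH 8  → [8]
STORE 1 → []
PUSH -8 → [-8]
PUSH -2 → [-8, -2]
STORE 1 → [-8]
LOAD 1  → [-8, -2]
LOAD 1  → [-8, -2, -2]
STORE 1 → [-8, -2]
LT      → [1]
DUP     → [1, 1]
PUSH 10 → [1, 1, 10]
GT      → [1, 0]
SUB     → [1]
DUP     → [1, 1]
MUL     → [1]
PUSH 2  → [1, 2]
LOAD 1  → [1, 2, -2]
SWAP    → [1, -2, 2]
LT      → [1, 1]
MUL     → [1]
LOAD 1  → [1, -2]
SWAP    → [-2, 1]
ADD     → [-1]
PUSH 39 → [-1, 39]
STORE 1 → [-1]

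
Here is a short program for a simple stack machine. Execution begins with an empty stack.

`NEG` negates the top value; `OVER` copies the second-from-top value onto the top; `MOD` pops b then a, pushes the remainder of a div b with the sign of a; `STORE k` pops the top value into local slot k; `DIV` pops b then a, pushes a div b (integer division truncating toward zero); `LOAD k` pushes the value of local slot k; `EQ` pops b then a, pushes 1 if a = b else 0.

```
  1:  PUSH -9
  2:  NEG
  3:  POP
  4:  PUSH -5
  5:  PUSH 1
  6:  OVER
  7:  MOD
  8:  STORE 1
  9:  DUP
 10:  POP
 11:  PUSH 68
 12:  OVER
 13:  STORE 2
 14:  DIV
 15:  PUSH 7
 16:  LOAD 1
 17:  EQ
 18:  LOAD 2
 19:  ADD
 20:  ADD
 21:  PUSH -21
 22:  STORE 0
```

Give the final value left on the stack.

-5

PUSH -9  -> -9
NEG      -> 9
POP      -> (empty)
PUSH -5  -> -5
PUSH 1   -> -5 1
OVER     -> -5 1 -5
MOD      -> -5 1
STORE 1  -> -5
DUP      -> -5 -5
POP      -> -5
PUSH 68  -> -5 68
OVER     -> -5 68 -5
STORE 2  -> -5 68
DIV      -> 0
PUSH 7   -> 0 7
LOAD 1   -> 0 7 1
EQ       -> 0 0
LOAD 2   -> 0 0 -5
ADD      -> 0 -5
ADD      -> -5
PUSH -21 -> -5 -21
STORE 0  -> -5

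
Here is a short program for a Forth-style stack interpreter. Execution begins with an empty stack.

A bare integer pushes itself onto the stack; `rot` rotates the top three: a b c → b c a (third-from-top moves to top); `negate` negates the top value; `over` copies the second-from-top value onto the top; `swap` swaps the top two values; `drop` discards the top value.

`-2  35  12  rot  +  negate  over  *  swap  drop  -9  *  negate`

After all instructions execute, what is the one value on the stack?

-3150

-2     -> [-2]
35     -> [-2, 35]
12     -> [-2, 35, 12]
rot    -> [35, 12, -2]
+      -> [35, 10]
negate -> [35, -10]
over   -> [35, -10, 35]
*      -> [35, -350]
swap   -> [-350, 35]
drop   -> [-350]
-9     -> [-350, -9]
*      -> [3150]
negate -> [-3150]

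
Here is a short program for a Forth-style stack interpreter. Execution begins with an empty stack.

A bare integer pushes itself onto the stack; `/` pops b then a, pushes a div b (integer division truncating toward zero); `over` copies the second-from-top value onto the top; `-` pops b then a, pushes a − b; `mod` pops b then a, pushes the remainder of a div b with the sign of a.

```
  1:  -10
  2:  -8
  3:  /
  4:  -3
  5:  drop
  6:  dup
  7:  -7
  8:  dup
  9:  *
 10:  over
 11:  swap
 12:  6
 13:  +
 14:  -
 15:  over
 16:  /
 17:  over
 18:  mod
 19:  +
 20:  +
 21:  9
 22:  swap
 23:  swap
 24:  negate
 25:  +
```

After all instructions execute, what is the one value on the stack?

-7

-10    -> -10
-8     -> -10 -8
/      -> 1
-3     -> 1 -3
drop   -> 1
dup    -> 1 1
-7     -> 1 1 -7
dup    -> 1 1 -7 -7
*      -> 1 1 49
over   -> 1 1 49 1
swap   -> 1 1 1 49
6      -> 1 1 1 49 6
+      -> 1 1 1 55
-      -> 1 1 -54
over   -> 1 1 -54 1
/      -> 1 1 -54
over   -> 1 1 -54 1
mod    -> 1 1 0
+      -> 1 1
+      -> 2
9      -> 2 9
swap   -> 9 2
swap   -> 2 9
negate -> 2 -9
+      -> -7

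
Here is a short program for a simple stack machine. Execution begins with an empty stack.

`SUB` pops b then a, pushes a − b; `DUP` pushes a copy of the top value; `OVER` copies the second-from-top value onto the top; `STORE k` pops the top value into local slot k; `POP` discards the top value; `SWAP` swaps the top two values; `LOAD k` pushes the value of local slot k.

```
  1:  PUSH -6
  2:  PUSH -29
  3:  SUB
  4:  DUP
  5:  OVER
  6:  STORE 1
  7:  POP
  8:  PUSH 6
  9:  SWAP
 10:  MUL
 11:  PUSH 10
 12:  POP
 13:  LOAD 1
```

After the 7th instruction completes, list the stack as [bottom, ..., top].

PUSH -6  -> -6
PUSH -29 -> -6 -29
SUB      -> 23
DUP      -> 23 23
OVER     -> 23 23 23
STORE 1  -> 23 23
POP      -> 23

[23]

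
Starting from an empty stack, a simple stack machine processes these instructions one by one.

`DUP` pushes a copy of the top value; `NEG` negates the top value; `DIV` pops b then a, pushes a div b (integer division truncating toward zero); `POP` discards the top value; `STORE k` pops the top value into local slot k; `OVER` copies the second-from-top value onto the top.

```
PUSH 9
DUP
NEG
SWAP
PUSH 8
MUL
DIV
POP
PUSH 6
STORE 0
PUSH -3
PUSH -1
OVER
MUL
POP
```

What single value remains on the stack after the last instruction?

-3

PUSH 9   9
DUP      9 9
NEG      9 -9
SWAP     -9 9
PUSH 8   -9 9 8
MUL      -9 72
DIV      0
POP      (empty)
PUSH 6   6
STORE 0  (empty)
PUSH -3  -3
PUSH -1  -3 -1
OVER     -3 -1 -3
MUL      -3 3
POP      -3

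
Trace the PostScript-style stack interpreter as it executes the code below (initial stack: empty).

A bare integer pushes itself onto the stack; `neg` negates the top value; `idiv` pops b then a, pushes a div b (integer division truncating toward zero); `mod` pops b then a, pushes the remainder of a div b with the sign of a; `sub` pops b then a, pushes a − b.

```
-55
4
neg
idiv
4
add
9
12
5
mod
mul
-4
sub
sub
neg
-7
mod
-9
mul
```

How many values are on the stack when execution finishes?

-55  -> [-55]
4    -> [-55, 4]
neg  -> [-55, -4]
idiv -> [13]
4    -> [13, 4]
add  -> [17]
9    -> [17, 9]
12   -> [17, 9, 12]
5    -> [17, 9, 12, 5]
mod  -> [17, 9, 2]
mul  -> [17, 18]
-4   -> [17, 18, -4]
sub  -> [17, 22]
sub  -> [-5]
neg  -> [5]
-7   -> [5, -7]
mod  -> [5]
-9   -> [5, -9]
mul  -> [-45]

1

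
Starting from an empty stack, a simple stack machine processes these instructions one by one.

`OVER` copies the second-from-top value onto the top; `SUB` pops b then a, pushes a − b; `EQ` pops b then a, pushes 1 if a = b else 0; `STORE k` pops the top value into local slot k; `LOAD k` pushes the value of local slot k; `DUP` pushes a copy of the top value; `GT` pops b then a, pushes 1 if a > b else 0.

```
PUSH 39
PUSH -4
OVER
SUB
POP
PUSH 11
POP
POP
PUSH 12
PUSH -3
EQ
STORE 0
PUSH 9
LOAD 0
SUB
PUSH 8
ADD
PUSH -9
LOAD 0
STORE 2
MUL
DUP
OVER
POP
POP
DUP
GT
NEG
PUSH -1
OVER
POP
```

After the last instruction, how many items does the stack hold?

2

PUSH 39 → 39
PUSH -4 → 39 -4
OVER    → 39 -4 39
SUB     → 39 -43
POP     → 39
PUSH 11 → 39 11
POP     → 39
POP     → (empty)
PUSH 12 → 12
PUSH -3 → 12 -3
EQ      → 0
STORE 0 → (empty)
PUSH 9  → 9
LOAD 0  → 9 0
SUB     → 9
PUSH 8  → 9 8
ADD     → 17
PUSH -9 → 17 -9
LOAD 0  → 17 -9 0
STORE 2 → 17 -9
MUL     → -153
DUP     → -153 -153
OVER    → -153 -153 -153
POP     → -153 -153
POP     → -153
DUP     → -153 -153
GT      → 0
NEG     → 0
PUSH -1 → 0 -1
OVER    → 0 -1 0
POP     → 0 -1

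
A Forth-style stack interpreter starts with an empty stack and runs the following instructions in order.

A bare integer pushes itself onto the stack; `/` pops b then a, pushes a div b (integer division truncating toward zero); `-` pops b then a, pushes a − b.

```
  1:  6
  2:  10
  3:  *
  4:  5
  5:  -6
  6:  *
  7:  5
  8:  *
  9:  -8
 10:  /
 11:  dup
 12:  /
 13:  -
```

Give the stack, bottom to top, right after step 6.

6  : [6]
10 : [6, 10]
*  : [60]
5  : [60, 5]
-6 : [60, 5, -6]
*  : [60, -30]

[60, -30]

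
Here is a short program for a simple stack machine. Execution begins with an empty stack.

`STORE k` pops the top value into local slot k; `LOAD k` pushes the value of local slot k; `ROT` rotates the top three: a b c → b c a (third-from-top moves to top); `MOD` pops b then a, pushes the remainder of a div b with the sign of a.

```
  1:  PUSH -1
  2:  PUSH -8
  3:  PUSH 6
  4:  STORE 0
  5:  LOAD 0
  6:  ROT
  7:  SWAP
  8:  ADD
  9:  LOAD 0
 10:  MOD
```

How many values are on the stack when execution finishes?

2

PUSH -1  -1
PUSH -8  -1 -8
PUSH 6   -1 -8 6
STORE 0  -1 -8
LOAD 0   -1 -8 6
ROT      -8 6 -1
SWAP     -8 -1 6
ADD      -8 5
LOAD 0   -8 5 6
MOD      -8 5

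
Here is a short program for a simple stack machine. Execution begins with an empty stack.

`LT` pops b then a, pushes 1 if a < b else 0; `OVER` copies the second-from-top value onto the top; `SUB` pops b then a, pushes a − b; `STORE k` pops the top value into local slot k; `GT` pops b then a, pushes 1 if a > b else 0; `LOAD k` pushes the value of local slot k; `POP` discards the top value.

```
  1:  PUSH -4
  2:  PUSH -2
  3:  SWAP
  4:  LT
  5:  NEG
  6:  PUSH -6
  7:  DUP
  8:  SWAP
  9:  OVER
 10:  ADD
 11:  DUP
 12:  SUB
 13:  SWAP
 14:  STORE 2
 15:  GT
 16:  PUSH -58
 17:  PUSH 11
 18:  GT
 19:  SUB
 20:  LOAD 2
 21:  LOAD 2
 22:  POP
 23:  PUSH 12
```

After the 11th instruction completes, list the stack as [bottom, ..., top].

[0, -6, -12, -12]

PUSH -4 → [-4]
PUSH -2 → [-4, -2]
SWAP    → [-2, -4]
LT      → [0]
NEG     → [0]
PUSH -6 → [0, -6]
DUP     → [0, -6, -6]
SWAP    → [0, -6, -6]
OVER    → [0, -6, -6, -6]
ADD     → [0, -6, -12]
DUP     → [0, -6, -12, -12]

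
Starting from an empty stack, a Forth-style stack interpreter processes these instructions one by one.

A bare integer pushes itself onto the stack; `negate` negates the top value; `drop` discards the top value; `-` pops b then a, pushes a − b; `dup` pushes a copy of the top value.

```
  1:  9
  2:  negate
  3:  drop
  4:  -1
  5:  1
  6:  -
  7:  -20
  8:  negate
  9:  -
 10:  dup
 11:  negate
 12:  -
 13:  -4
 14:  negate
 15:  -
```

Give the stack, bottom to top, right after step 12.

9      → [9]
negate → [-9]
drop   → []
-1     → [-1]
1      → [-1, 1]
-      → [-2]
-20    → [-2, -20]
negate → [-2, 20]
-      → [-22]
dup    → [-22, -22]
negate → [-22, 22]
-      → [-44]

[-44]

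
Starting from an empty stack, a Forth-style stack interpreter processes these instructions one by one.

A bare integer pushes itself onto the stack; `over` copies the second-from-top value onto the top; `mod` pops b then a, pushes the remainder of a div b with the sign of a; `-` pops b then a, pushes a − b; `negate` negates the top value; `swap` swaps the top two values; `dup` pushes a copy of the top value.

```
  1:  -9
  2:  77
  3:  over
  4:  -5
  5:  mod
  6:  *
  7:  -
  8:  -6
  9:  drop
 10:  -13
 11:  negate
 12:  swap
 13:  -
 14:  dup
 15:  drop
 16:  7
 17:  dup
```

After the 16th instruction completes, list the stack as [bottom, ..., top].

[-286, 7]

-9     → [-9]
77     → [-9, 77]
over   → [-9, 77, -9]
-5     → [-9, 77, -9, -5]
mod    → [-9, 77, -4]
*      → [-9, -308]
-      → [299]
-6     → [299, -6]
drop   → [299]
-13    → [299, -13]
negate → [299, 13]
swap   → [13, 299]
-      → [-286]
dup    → [-286, -286]
drop   → [-286]
7      → [-286, 7]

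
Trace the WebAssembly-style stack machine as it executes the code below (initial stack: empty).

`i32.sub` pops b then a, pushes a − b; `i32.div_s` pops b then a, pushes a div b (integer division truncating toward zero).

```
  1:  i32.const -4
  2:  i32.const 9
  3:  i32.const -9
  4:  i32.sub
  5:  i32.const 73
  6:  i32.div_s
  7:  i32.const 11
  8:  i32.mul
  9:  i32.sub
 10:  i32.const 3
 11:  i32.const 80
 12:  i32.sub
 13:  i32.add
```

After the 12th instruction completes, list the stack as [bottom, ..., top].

[-4, -77]

i32.const -4 -> -4
i32.const 9  -> -4 9
i32.const -9 -> -4 9 -9
i32.sub      -> -4 18
i32.const 73 -> -4 18 73
i32.div_s    -> -4 0
i32.const 11 -> -4 0 11
i32.mul      -> -4 0
i32.sub      -> -4
i32.const 3  -> -4 3
i32.const 80 -> -4 3 80
i32.sub      -> -4 -77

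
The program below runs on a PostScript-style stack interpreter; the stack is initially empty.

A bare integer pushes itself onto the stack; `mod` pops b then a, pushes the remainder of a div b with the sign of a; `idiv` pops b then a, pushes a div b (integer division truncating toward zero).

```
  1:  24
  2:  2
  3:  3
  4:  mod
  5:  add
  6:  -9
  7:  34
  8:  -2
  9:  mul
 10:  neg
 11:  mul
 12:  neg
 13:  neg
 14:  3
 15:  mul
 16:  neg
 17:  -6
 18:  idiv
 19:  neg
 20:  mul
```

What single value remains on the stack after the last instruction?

24    [24]
2     [24, 2]
3     [24, 2, 3]
mod   [24, 2]
add   [26]
-9    [26, -9]
34    [26, -9, 34]
-2    [26, -9, 34, -2]
mul   [26, -9, -68]
neg   [26, -9, 68]
mul   [26, -612]
neg   [26, 612]
neg   [26, -612]
3     [26, -612, 3]
mul   [26, -1836]
neg   [26, 1836]
-6    [26, 1836, -6]
idiv  [26, -306]
neg   [26, 306]
mul   [7956]

7956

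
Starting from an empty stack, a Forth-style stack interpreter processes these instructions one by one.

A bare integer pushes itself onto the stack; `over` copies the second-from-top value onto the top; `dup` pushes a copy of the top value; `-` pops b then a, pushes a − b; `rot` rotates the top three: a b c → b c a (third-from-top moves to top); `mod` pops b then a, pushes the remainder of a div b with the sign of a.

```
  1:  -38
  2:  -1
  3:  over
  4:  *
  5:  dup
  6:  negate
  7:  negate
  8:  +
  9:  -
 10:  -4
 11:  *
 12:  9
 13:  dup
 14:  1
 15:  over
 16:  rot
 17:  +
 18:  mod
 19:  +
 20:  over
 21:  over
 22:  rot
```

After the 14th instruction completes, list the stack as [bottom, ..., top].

-38    -> [-38]
-1     -> [-38, -1]
over   -> [-38, -1, -38]
*      -> [-38, 38]
dup    -> [-38, 38, 38]
negate -> [-38, 38, -38]
negate -> [-38, 38, 38]
+      -> [-38, 76]
-      -> [-114]
-4     -> [-114, -4]
*      -> [456]
9      -> [456, 9]
dup    -> [456, 9, 9]
1      -> [456, 9, 9, 1]

[456, 9, 9, 1]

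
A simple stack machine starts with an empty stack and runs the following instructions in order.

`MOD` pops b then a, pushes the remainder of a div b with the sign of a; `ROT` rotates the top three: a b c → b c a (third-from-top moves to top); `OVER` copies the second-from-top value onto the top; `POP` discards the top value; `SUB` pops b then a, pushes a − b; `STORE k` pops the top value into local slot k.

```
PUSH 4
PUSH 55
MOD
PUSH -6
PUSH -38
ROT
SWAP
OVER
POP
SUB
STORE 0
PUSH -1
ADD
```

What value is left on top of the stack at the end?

-7

PUSH 4    [4]
PUSH 55   [4, 55]
MOD       [4]
PUSH -6   [4, -6]
PUSH -38  [4, -6, -38]
ROT       [-6, -38, 4]
SWAP      [-6, 4, -38]
OVER      [-6, 4, -38, 4]
POP       [-6, 4, -38]
SUB       [-6, 42]
STORE 0   [-6]
PUSH -1   [-6, -1]
ADD       [-7]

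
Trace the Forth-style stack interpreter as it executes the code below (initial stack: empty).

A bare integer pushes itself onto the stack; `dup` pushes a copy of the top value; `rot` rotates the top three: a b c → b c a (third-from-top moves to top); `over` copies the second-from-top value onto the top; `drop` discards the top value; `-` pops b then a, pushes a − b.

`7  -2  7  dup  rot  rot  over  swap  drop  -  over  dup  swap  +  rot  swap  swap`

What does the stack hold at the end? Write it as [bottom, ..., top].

[7, 0, 14, 7]

7    : 7
-2   : 7 -2
7    : 7 -2 7
dup  : 7 -2 7 7
rot  : 7 7 7 -2
rot  : 7 7 -2 7
over : 7 7 -2 7 -2
swap : 7 7 -2 -2 7
drop : 7 7 -2 -2
-    : 7 7 0
over : 7 7 0 7
dup  : 7 7 0 7 7
swap : 7 7 0 7 7
+    : 7 7 0 14
rot  : 7 0 14 7
swap : 7 0 7 14
swap : 7 0 14 7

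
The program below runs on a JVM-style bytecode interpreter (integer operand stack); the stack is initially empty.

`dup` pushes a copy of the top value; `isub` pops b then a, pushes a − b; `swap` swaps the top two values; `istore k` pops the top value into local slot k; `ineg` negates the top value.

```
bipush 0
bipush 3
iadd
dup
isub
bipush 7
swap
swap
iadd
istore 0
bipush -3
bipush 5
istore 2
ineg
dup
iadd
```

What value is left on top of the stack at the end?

6

bipush 0   0
bipush 3   0 3
iadd       3
dup        3 3
isub       0
bipush 7   0 7
swap       7 0
swap       0 7
iadd       7
istore 0   (empty)
bipush -3  -3
bipush 5   -3 5
istore 2   -3
ineg       3
dup        3 3
iadd       6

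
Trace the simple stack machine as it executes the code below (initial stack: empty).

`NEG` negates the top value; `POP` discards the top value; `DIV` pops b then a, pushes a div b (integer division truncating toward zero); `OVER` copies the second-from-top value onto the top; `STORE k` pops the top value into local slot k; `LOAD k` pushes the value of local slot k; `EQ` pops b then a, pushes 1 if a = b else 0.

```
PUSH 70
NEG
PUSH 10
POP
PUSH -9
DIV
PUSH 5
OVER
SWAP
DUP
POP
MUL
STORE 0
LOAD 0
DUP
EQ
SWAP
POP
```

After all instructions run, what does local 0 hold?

PUSH 70  70
NEG      -70
PUSH 10  -70 10
POP      -70
PUSH -9  -70 -9
DIV      7
PUSH 5   7 5
OVER     7 5 7
SWAP     7 7 5
DUP      7 7 5 5
POP      7 7 5
MUL      7 35
STORE 0  7
LOAD 0   7 35
DUP      7 35 35
EQ       7 1
SWAP     1 7
POP      1

35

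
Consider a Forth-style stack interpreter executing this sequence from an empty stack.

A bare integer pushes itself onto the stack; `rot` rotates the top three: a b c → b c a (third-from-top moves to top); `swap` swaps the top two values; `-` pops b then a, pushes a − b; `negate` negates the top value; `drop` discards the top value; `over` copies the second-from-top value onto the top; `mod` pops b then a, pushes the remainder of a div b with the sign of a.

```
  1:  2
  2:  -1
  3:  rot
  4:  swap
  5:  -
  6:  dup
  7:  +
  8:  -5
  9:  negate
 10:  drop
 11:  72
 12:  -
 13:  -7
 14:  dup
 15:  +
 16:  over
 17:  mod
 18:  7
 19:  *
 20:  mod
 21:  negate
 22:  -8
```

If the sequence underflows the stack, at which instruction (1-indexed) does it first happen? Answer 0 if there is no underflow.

2  → [2]
-1 → [2, -1]
rot  — needs 3 operands, stack has 2 → underflow

3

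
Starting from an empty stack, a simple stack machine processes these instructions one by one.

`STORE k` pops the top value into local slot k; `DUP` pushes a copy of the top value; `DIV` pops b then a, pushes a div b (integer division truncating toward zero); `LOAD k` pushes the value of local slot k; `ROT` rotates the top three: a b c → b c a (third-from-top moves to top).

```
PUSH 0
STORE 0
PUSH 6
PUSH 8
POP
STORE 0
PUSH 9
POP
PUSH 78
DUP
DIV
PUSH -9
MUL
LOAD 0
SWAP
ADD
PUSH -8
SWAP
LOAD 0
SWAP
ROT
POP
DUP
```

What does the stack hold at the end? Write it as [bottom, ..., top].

[6, -3, -3]

PUSH 0  -> [0]
STORE 0 -> []
PUSH 6  -> [6]
PUSH 8  -> [6, 8]
POP     -> [6]
STORE 0 -> []
PUSH 9  -> [9]
POP     -> []
PUSH 78 -> [78]
DUP     -> [78, 78]
DIV     -> [1]
PUSH -9 -> [1, -9]
MUL     -> [-9]
LOAD 0  -> [-9, 6]
SWAP    -> [6, -9]
ADD     -> [-3]
PUSH -8 -> [-3, -8]
SWAP    -> [-8, -3]
LOAD 0  -> [-8, -3, 6]
SWAP    -> [-8, 6, -3]
ROT     -> [6, -3, -8]
POP     -> [6, -3]
DUP     -> [6, -3, -3]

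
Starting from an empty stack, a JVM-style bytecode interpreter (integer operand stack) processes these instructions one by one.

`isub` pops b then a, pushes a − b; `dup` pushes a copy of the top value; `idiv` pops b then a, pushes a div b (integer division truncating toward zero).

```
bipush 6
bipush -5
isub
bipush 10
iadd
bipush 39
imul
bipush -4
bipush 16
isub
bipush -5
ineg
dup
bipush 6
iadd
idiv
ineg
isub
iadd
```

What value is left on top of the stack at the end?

bipush 6  → 6
bipush -5 → 6 -5
isub      → 11
bipush 10 → 11 10
iadd      → 21
bipush 39 → 21 39
imul      → 819
bipush -4 → 819 -4
bipush 16 → 819 -4 16
isub      → 819 -20
bipush -5 → 819 -20 -5
ineg      → 819 -20 5
dup       → 819 -20 5 5
bipush 6  → 819 -20 5 5 6
iadd      → 819 -20 5 11
idiv      → 819 -20 0
ineg      → 819 -20 0
isub      → 819 -20
iadd      → 799

799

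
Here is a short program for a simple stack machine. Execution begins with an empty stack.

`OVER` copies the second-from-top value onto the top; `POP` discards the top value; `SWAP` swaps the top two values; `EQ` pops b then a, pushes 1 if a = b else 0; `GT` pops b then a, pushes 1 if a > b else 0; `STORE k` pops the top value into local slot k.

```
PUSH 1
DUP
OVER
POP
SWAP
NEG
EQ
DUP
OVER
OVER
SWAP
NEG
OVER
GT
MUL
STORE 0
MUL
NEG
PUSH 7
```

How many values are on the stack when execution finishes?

PUSH 1  → 1
DUP     → 1 1
OVER    → 1 1 1
POP     → 1 1
SWAP    → 1 1
NEG     → 1 -1
EQ      → 0
DUP     → 0 0
OVER    → 0 0 0
OVER    → 0 0 0 0
SWAP    → 0 0 0 0
NEG     → 0 0 0 0
OVER    → 0 0 0 0 0
GT      → 0 0 0 0
MUL     → 0 0 0
STORE 0 → 0 0
MUL     → 0
NEG     → 0
PUSH 7  → 0 7

2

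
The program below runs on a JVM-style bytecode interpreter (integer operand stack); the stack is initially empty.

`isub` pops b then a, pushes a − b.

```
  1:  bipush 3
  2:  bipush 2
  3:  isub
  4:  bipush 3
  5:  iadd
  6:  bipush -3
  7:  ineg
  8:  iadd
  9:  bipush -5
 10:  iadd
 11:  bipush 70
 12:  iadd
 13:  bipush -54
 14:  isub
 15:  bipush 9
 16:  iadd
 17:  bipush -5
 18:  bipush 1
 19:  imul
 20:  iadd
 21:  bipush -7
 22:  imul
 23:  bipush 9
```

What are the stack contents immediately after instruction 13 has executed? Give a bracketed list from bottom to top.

bipush 3   -> 3
bipush 2   -> 3 2
isub       -> 1
bipush 3   -> 1 3
iadd       -> 4
bipush -3  -> 4 -3
ineg       -> 4 3
iadd       -> 7
bipush -5  -> 7 -5
iadd       -> 2
bipush 70  -> 2 70
iadd       -> 72
bipush -54 -> 72 -54

[72, -54]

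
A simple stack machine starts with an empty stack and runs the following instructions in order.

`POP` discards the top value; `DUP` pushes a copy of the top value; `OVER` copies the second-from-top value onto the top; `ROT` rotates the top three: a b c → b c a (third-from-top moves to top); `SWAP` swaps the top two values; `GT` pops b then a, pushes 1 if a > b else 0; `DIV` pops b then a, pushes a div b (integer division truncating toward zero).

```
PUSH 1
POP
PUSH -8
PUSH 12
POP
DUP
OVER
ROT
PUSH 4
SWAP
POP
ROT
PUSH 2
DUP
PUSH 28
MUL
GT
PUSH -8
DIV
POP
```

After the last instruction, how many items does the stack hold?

3

PUSH 1  : [1]
POP     : []
PUSH -8 : [-8]
PUSH 12 : [-8, 12]
POP     : [-8]
DUP     : [-8, -8]
OVER    : [-8, -8, -8]
ROT     : [-8, -8, -8]
PUSH 4  : [-8, -8, -8, 4]
SWAP    : [-8, -8, 4, -8]
POP     : [-8, -8, 4]
ROT     : [-8, 4, -8]
PUSH 2  : [-8, 4, -8, 2]
DUP     : [-8, 4, -8, 2, 2]
PUSH 28 : [-8, 4, -8, 2, 2, 28]
MUL     : [-8, 4, -8, 2, 56]
GT      : [-8, 4, -8, 0]
PUSH -8 : [-8, 4, -8, 0, -8]
DIV     : [-8, 4, -8, 0]
POP     : [-8, 4, -8]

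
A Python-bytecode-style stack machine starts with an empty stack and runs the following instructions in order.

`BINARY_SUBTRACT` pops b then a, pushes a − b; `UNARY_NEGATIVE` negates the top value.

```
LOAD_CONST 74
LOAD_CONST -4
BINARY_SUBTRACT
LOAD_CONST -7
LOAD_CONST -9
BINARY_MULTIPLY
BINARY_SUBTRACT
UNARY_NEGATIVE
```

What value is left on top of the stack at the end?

LOAD_CONST 74   → 74
LOAD_CONST -4   → 74 -4
BINARY_SUBTRACT → 78
LOAD_CONST -7   → 78 -7
LOAD_CONST -9   → 78 -7 -9
BINARY_MULTIPLY → 78 63
BINARY_SUBTRACT → 15
UNARY_NEGATIVE  → -15

-15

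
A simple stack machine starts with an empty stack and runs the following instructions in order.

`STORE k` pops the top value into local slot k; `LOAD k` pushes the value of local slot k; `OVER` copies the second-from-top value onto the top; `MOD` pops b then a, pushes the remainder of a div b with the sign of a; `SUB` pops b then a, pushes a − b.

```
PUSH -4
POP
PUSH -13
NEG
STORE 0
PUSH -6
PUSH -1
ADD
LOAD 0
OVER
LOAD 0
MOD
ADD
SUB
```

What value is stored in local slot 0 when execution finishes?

13

PUSH -4  : [-4]
POP      : []
PUSH -13 : [-13]
NEG      : [13]
STORE 0  : []
PUSH -6  : [-6]
PUSH -1  : [-6, -1]
ADD      : [-7]
LOAD 0   : [-7, 13]
OVER     : [-7, 13, -7]
LOAD 0   : [-7, 13, -7, 13]
MOD      : [-7, 13, -7]
ADD      : [-7, 6]
SUB      : [-13]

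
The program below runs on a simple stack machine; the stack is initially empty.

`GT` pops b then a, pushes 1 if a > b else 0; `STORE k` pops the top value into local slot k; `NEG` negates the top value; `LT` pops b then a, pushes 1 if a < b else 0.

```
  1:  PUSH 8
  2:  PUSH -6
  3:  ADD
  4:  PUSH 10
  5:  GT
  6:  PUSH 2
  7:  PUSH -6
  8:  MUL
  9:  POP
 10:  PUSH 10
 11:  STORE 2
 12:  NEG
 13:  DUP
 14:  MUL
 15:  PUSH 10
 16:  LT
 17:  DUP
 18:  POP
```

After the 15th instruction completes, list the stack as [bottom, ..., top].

[0, 10]

PUSH 8  → 8
PUSH -6 → 8 -6
ADD     → 2
PUSH 10 → 2 10
GT      → 0
PUSH 2  → 0 2
PUSH -6 → 0 2 -6
MUL     → 0 -12
POP     → 0
PUSH 10 → 0 10
STORE 2 → 0
NEG     → 0
DUP     → 0 0
MUL     → 0
PUSH 10 → 0 10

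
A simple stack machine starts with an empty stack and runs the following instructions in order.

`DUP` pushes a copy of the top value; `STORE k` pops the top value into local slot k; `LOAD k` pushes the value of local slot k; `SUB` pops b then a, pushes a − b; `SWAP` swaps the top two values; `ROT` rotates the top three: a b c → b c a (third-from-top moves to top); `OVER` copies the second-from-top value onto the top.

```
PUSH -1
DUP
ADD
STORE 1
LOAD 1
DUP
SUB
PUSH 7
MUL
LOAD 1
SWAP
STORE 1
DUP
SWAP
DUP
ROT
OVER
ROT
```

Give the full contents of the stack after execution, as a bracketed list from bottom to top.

[-2, -2, -2, -2]

PUSH -1 → -1
DUP     → -1 -1
ADD     → -2
STORE 1 → (empty)
LOAD 1  → -2
DUP     → -2 -2
SUB     → 0
PUSH 7  → 0 7
MUL     → 0
LOAD 1  → 0 -2
SWAP    → -2 0
STORE 1 → -2
DUP     → -2 -2
SWAP    → -2 -2
DUP     → -2 -2 -2
ROT     → -2 -2 -2
OVER    → -2 -2 -2 -2
ROT     → -2 -2 -2 -2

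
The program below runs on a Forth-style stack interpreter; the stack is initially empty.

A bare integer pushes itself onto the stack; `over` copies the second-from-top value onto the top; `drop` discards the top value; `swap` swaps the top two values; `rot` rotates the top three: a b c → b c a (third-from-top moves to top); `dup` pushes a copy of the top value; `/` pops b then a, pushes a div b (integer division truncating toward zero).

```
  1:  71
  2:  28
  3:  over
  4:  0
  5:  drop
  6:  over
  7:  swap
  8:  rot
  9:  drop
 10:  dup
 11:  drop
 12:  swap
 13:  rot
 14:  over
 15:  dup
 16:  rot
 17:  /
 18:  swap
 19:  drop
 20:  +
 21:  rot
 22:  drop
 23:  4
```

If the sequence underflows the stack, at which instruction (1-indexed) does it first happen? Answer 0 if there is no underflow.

71   -> 71
28   -> 71 28
over -> 71 28 71
0    -> 71 28 71 0
drop -> 71 28 71
over -> 71 28 71 28
swap -> 71 28 28 71
rot  -> 71 28 71 28
drop -> 71 28 71
dup  -> 71 28 71 71
drop -> 71 28 71
swap -> 71 71 28
rot  -> 71 28 71
over -> 71 28 71 28
dup  -> 71 28 71 28 28
rot  -> 71 28 28 28 71
/    -> 71 28 28 0
swap -> 71 28 0 28
drop -> 71 28 0
+    -> 71 28
rot  — needs 3 operands, stack has 2 → underflow

21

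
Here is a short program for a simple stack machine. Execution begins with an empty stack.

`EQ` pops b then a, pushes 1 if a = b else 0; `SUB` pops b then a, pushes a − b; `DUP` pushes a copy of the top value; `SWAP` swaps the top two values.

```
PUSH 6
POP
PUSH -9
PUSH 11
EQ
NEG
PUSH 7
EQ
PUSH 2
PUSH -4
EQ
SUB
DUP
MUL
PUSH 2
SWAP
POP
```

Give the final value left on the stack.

2

PUSH 6  -> [6]
POP     -> []
PUSH -9 -> [-9]
PUSH 11 -> [-9, 11]
EQ      -> [0]
NEG     -> [0]
PUSH 7  -> [0, 7]
EQ      -> [0]
PUSH 2  -> [0, 2]
PUSH -4 -> [0, 2, -4]
EQ      -> [0, 0]
SUB     -> [0]
DUP     -> [0, 0]
MUL     -> [0]
PUSH 2  -> [0, 2]
SWAP    -> [2, 0]
POP     -> [2]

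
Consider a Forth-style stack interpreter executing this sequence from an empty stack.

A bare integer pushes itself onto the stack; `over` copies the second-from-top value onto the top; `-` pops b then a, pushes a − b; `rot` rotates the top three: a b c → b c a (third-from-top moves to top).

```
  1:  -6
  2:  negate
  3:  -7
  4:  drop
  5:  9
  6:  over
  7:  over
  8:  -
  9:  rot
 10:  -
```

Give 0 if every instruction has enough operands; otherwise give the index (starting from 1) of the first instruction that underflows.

0

-6      [-6]
negate  [6]
-7      [6, -7]
drop    [6]
9       [6, 9]
over    [6, 9, 6]
over    [6, 9, 6, 9]
-       [6, 9, -3]
rot     [9, -3, 6]
-       [9, -9]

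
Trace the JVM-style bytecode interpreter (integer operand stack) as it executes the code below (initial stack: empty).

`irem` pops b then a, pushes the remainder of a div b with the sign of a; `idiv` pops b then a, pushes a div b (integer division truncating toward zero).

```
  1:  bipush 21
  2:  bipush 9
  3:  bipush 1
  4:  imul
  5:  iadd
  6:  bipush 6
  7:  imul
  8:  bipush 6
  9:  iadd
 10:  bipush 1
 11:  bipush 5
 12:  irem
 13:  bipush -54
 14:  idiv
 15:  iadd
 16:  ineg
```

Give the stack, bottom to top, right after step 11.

[186, 1, 5]

bipush 21 : [21]
bipush 9  : [21, 9]
bipush 1  : [21, 9, 1]
imul      : [21, 9]
iadd      : [30]
bipush 6  : [30, 6]
imul      : [180]
bipush 6  : [180, 6]
iadd      : [186]
bipush 1  : [186, 1]
bipush 5  : [186, 1, 5]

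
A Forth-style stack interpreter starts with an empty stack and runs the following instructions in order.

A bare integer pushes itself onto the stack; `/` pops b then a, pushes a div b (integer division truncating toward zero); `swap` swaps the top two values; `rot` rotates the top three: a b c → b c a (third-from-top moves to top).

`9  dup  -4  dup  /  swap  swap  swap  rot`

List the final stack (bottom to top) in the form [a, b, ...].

9    -> [9]
dup  -> [9, 9]
-4   -> [9, 9, -4]
dup  -> [9, 9, -4, -4]
/    -> [9, 9, 1]
swap -> [9, 1, 9]
swap -> [9, 9, 1]
swap -> [9, 1, 9]
rot  -> [1, 9, 9]

[1, 9, 9]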